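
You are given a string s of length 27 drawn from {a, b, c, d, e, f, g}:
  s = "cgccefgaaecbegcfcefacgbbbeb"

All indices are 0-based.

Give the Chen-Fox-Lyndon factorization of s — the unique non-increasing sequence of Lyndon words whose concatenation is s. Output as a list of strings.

["cg", "ccefg", "aaecbegcfcefacgbbbeb"]

emit factor 1: 'cg' (i=0, period=2)
emit factor 2: 'ccefg' (i=2, period=5)
emit factor 3: 'aaecbegcfcefacgbbbeb' (i=7, period=20)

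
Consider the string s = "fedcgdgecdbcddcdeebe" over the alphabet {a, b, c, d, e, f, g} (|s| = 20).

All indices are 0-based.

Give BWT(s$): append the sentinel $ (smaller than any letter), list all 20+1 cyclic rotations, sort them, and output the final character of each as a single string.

edeebddcdeccgbegfd$cd

rank  rotation               last
    0  $fedcgdgecdbcddcdeebe  e
    1  bcddcdeebe$fedcgdgecd  d
    2  be$fedcgdgecdbcddcdee  e
    3  cdbcddcdeebe$fedcgdge  e
    4  cddcdeebe$fedcgdgecdb  b
    5  cdeebe$fedcgdgecdbcdd  d
    6  cgdgecdbcddcdeebe$fed  d
    7  dbcddcdeebe$fedcgdgec  c
    8  dcdeebe$fedcgdgecdbcd  d
    9  dcgdgecdbcddcdeebe$fe  e
   10  ddcdeebe$fedcgdgecdbc  c
   11  deebe$fedcgdgecdbcddc  c
   12  dgecdbcddcdeebe$fedcg  g
   13  e$fedcgdgecdbcddcdeeb  b
   14  ebe$fedcgdgecdbcddcde  e
   15  ecdbcddcdeebe$fedcgdg  g
   16  edcgdgecdbcddcdeebe$f  f
   17  eebe$fedcgdgecdbcddcd  d
   18  fedcgdgecdbcddcdeebe$  $
   19  gdgecdbcddcdeebe$fedc  c
   20  gecdbcddcdeebe$fedcgd  d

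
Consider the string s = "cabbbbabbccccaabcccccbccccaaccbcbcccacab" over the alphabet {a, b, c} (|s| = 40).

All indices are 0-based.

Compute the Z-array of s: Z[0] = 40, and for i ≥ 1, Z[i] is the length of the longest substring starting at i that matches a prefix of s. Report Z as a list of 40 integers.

Z[0]=40
i=1: outside box; Z[1]=0
i=2: outside box; Z[2]=0
i=3: outside box; Z[3]=0
i=4: outside box; Z[4]=0
i=5: outside box; Z[5]=0
i=6: outside box; Z[6]=0
i=7: outside box; Z[7]=0
i=8: outside box; Z[8]=0
i=9: outside box; Z[9]=1 grow→box=[9,10)
i=10: outside box; Z[10]=1 grow→box=[10,11)
i=11: outside box; Z[11]=1 grow→box=[11,12)
i=12: outside box; Z[12]=2 grow→box=[12,14)
i=13: min(r-i=1, Z[1]=0)=0; Z[13]=0
i=14: outside box; Z[14]=0
i=15: outside box; Z[15]=0
i=16: outside box; Z[16]=1 grow→box=[16,17)
i=17: outside box; Z[17]=1 grow→box=[17,18)
i=18: outside box; Z[18]=1 grow→box=[18,19)
i=19: outside box; Z[19]=1 grow→box=[19,20)
i=20: outside box; Z[20]=1 grow→box=[20,21)
i=21: outside box; Z[21]=0
i=22: outside box; Z[22]=1 grow→box=[22,23)
i=23: outside box; Z[23]=1 grow→box=[23,24)
i=24: outside box; Z[24]=1 grow→box=[24,25)
i=25: outside box; Z[25]=2 grow→box=[25,27)
i=26: min(r-i=1, Z[1]=0)=0; Z[26]=0
i=27: outside box; Z[27]=0
i=28: outside box; Z[28]=1 grow→box=[28,29)
i=29: outside box; Z[29]=1 grow→box=[29,30)
i=30: outside box; Z[30]=0
i=31: outside box; Z[31]=1 grow→box=[31,32)
i=32: outside box; Z[32]=0
i=33: outside box; Z[33]=1 grow→box=[33,34)
i=34: outside box; Z[34]=1 grow→box=[34,35)
i=35: outside box; Z[35]=2 grow→box=[35,37)
i=36: min(r-i=1, Z[1]=0)=0; Z[36]=0
i=37: outside box; Z[37]=3 grow→box=[37,40)
i=38: min(r-i=2, Z[1]=0)=0; Z[38]=0
i=39: min(r-i=1, Z[2]=0)=0; Z[39]=0

[40, 0, 0, 0, 0, 0, 0, 0, 0, 1, 1, 1, 2, 0, 0, 0, 1, 1, 1, 1, 1, 0, 1, 1, 1, 2, 0, 0, 1, 1, 0, 1, 0, 1, 1, 2, 0, 3, 0, 0]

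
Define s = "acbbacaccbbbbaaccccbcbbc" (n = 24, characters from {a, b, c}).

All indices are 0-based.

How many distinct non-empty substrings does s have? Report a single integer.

257

rank→(start, suffix):
  0 → (13, 'aaccccbcbbc')
  1 → (4, 'acaccbbbbaaccccbcbbc')
  2 → (0, 'acbbacaccbbbbaaccccbcbbc')
  3 → (6, 'accbbbbaaccccbcbbc')
  4 → (14, 'accccbcbbc')
  5 → (12, 'baaccccbcbbc')
  6 → (3, 'bacaccbbbbaaccccbcbbc')
  7 → (11, 'bbaaccccbcbbc')
  8 → (2, 'bbacaccbbbbaaccccbcbbc')
  9 → (10, 'bbbaaccccbcbbc')
  10 → (9, 'bbbbaaccccbcbbc')
  11 → (21, 'bbc')
  12 → (22, 'bc')
  13 → (19, 'bcbbc')
  14 → (23, 'c')
  15 → (5, 'caccbbbbaaccccbcbbc')
  16 → (1, 'cbbacaccbbbbaaccccbcbbc')
  17 → (8, 'cbbbbaaccccbcbbc')
  18 → (20, 'cbbc')
  19 → (18, 'cbcbbc')
  20 → (7, 'ccbbbbaaccccbcbbc')
  21 → (17, 'ccbcbbc')
  22 → (16, 'cccbcbbc')
  23 → (15, 'ccccbcbbc')

SA = [13, 4, 0, 6, 14, 12, 3, 11, 2, 10, 9, 21, 22, 19, 23, 5, 1, 8, 20, 18, 7, 17, 16, 15]
i: (SA[i-1],SA[i]) lcp shared
  1: (13,4) 1 'a'
  2: (4,0) 2 'ac'
  3: (0,6) 2 'ac'
  4: (6,14) 3 'acc'
  5: (14,12) 0 ''
  6: (12,3) 2 'ba'
  7: (3,11) 1 'b'
  8: (11,2) 3 'bba'
  9: (2,10) 2 'bb'
  10: (10,9) 3 'bbb'
  11: (9,21) 2 'bb'
  12: (21,22) 1 'b'
  13: (22,19) 2 'bc'
  14: (19,23) 0 ''
  15: (23,5) 1 'c'
  16: (5,1) 1 'c'
  17: (1,8) 3 'cbb'
  18: (8,20) 3 'cbb'
  19: (20,18) 2 'cb'
  20: (18,7) 1 'c'
  21: (7,17) 3 'ccb'
  22: (17,16) 2 'cc'
  23: (16,15) 3 'ccc'

n(n+1)/2 = 24·25/2 = 300
Σ LCP = 0 + 1 + 2 + 2 + 3 + 0 + 2 + 1 + 3 + 2 + 3 + 2 + 1 + 2 + 0 + 1 + 1 + 3 + 3 + 2 + 1 + 3 + 2 + 3 = 43
distinct = 300 − 43 = 257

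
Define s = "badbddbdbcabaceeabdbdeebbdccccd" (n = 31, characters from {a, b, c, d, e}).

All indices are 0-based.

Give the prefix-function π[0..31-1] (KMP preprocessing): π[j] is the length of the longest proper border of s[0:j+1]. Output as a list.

[0, 0, 0, 1, 0, 0, 1, 0, 1, 0, 0, 1, 2, 0, 0, 0, 0, 1, 0, 1, 0, 0, 0, 1, 1, 0, 0, 0, 0, 0, 0]

π[0] = 0
j=1 s[j]='a': π[1]=0 (border '')
j=2 s[j]='d': π[2]=0 (border '')
j=3 s[j]='b': π[3]=1 (border 'b')
j=4 s[j]='d': k: 1→0; π[4]=0 (border '')
j=5 s[j]='d': π[5]=0 (border '')
j=6 s[j]='b': π[6]=1 (border 'b')
j=7 s[j]='d': k: 1→0; π[7]=0 (border '')
j=8 s[j]='b': π[8]=1 (border 'b')
j=9 s[j]='c': k: 1→0; π[9]=0 (border '')
j=10 s[j]='a': π[10]=0 (border '')
j=11 s[j]='b': π[11]=1 (border 'b')
j=12 s[j]='a': π[12]=2 (border 'ba')
j=13 s[j]='c': k: 2→0; π[13]=0 (border '')
j=14 s[j]='e': π[14]=0 (border '')
j=15 s[j]='e': π[15]=0 (border '')
j=16 s[j]='a': π[16]=0 (border '')
j=17 s[j]='b': π[17]=1 (border 'b')
j=18 s[j]='d': k: 1→0; π[18]=0 (border '')
j=19 s[j]='b': π[19]=1 (border 'b')
j=20 s[j]='d': k: 1→0; π[20]=0 (border '')
j=21 s[j]='e': π[21]=0 (border '')
j=22 s[j]='e': π[22]=0 (border '')
j=23 s[j]='b': π[23]=1 (border 'b')
j=24 s[j]='b': k: 1→0; π[24]=1 (border 'b')
j=25 s[j]='d': k: 1→0; π[25]=0 (border '')
j=26 s[j]='c': π[26]=0 (border '')
j=27 s[j]='c': π[27]=0 (border '')
j=28 s[j]='c': π[28]=0 (border '')
j=29 s[j]='c': π[29]=0 (border '')
j=30 s[j]='d': π[30]=0 (border '')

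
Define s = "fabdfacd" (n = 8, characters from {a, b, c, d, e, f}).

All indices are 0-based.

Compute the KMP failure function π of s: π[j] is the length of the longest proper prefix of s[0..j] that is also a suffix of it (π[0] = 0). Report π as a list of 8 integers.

[0, 0, 0, 0, 1, 2, 0, 0]

π[0] = 0
j=1 s[j]='a': π[1]=0 (border '')
j=2 s[j]='b': π[2]=0 (border '')
j=3 s[j]='d': π[3]=0 (border '')
j=4 s[j]='f': π[4]=1 (border 'f')
j=5 s[j]='a': π[5]=2 (border 'fa')
j=6 s[j]='c': k: 2→0; π[6]=0 (border '')
j=7 s[j]='d': π[7]=0 (border '')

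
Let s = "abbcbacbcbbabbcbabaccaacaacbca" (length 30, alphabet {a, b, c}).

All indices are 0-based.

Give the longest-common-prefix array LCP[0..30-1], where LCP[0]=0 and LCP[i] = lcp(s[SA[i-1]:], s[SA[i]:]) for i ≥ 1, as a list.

sorted suffixes:
  #0 SA[0]=29  'a'
  #1 SA[1]=21  'aacaacbca'
  #2 SA[2]=24  'aacbca'
  #3 SA[3]=16  'abaccaacaacbca'
  #4 SA[4]=11  'abbcbabaccaacaacbca'
  #5 SA[5]=0  'abbcbacbcbbabbcbabaccaacaacbca'
  #6 SA[6]=22  'acaacbca'
  #7 SA[7]=25  'acbca'
  #8 SA[8]=5  'acbcbbabbcbabaccaacaacbca'
  #9 SA[9]=18  'accaacaacbca'
  #10 SA[10]=15  'babaccaacaacbca'
  #11 SA[11]=10  'babbcbabaccaacaacbca'
  #12 SA[12]=4  'bacbcbbabbcbabaccaacaacbca'
  #13 SA[13]=17  'baccaacaacbca'
  #14 SA[14]=9  'bbabbcbabaccaacaacbca'
  #15 SA[15]=12  'bbcbabaccaacaacbca'
  #16 SA[16]=1  'bbcbacbcbbabbcbabaccaacaacbca'
  #17 SA[17]=27  'bca'
  #18 SA[18]=13  'bcbabaccaacaacbca'
  #19 SA[19]=2  'bcbacbcbbabbcbabaccaacaacbca'
  #20 SA[20]=7  'bcbbabbcbabaccaacaacbca'
  #21 SA[21]=28  'ca'
  #22 SA[22]=20  'caacaacbca'
  #23 SA[23]=23  'caacbca'
  #24 SA[24]=14  'cbabaccaacaacbca'
  #25 SA[25]=3  'cbacbcbbabbcbabaccaacaacbca'
  #26 SA[26]=8  'cbbabbcbabaccaacaacbca'
  #27 SA[27]=26  'cbca'
  #28 SA[28]=6  'cbcbbabbcbabaccaacaacbca'
  #29 SA[29]=19  'ccaacaacbca'

SA = [29, 21, 24, 16, 11, 0, 22, 25, 5, 18, 15, 10, 4, 17, 9, 12, 1, 27, 13, 2, 7, 28, 20, 23, 14, 3, 8, 26, 6, 19]
[i] adj suffixes → lcp
  [1] 29/21 → 1 ('a')
  [2] 21/24 → 3 ('aac')
  [3] 24/16 → 1 ('a')
  [4] 16/11 → 2 ('ab')
  [5] 11/0 → 6 ('abbcba')
  [6] 0/22 → 1 ('a')
  [7] 22/25 → 2 ('ac')
  [8] 25/5 → 4 ('acbc')
  [9] 5/18 → 2 ('ac')
  [10] 18/15 → 0 ('')
  [11] 15/10 → 3 ('bab')
  [12] 10/4 → 2 ('ba')
  [13] 4/17 → 3 ('bac')
  [14] 17/9 → 1 ('b')
  [15] 9/12 → 2 ('bb')
  [16] 12/1 → 5 ('bbcba')
  [17] 1/27 → 1 ('b')
  [18] 27/13 → 2 ('bc')
  [19] 13/2 → 4 ('bcba')
  [20] 2/7 → 3 ('bcb')
  [21] 7/28 → 0 ('')
  [22] 28/20 → 2 ('ca')
  [23] 20/23 → 4 ('caac')
  [24] 23/14 → 1 ('c')
  [25] 14/3 → 3 ('cba')
  [26] 3/8 → 2 ('cb')
  [27] 8/26 → 2 ('cb')
  [28] 26/6 → 3 ('cbc')
  [29] 6/19 → 1 ('c')

[0, 1, 3, 1, 2, 6, 1, 2, 4, 2, 0, 3, 2, 3, 1, 2, 5, 1, 2, 4, 3, 0, 2, 4, 1, 3, 2, 2, 3, 1]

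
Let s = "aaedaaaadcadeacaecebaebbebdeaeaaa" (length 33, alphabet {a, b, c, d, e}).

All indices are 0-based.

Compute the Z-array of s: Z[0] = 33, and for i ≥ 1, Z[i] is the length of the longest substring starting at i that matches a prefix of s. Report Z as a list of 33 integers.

Z[0]=33
i=1: fresh scan; Z[1]=1 grow→box=[1,2)
i=2: fresh scan; Z[2]=0
i=3: fresh scan; Z[3]=0
i=4: fresh scan; Z[4]=2 grow→box=[4,6)
i=5: min(r-i=1, Z[1]=1)=1; Z[5]=2 grow→box=[5,7)
i=6: min(r-i=1, Z[1]=1)=1; Z[6]=2 grow→box=[6,8)
i=7: min(r-i=1, Z[1]=1)=1; Z[7]=1
i=8: fresh scan; Z[8]=0
i=9: fresh scan; Z[9]=0
i=10: fresh scan; Z[10]=1 grow→box=[10,11)
i=11: fresh scan; Z[11]=0
i=12: fresh scan; Z[12]=0
i=13: fresh scan; Z[13]=1 grow→box=[13,14)
i=14: fresh scan; Z[14]=0
i=15: fresh scan; Z[15]=1 grow→box=[15,16)
i=16: fresh scan; Z[16]=0
i=17: fresh scan; Z[17]=0
i=18: fresh scan; Z[18]=0
i=19: fresh scan; Z[19]=0
i=20: fresh scan; Z[20]=1 grow→box=[20,21)
i=21: fresh scan; Z[21]=0
i=22: fresh scan; Z[22]=0
i=23: fresh scan; Z[23]=0
i=24: fresh scan; Z[24]=0
i=25: fresh scan; Z[25]=0
i=26: fresh scan; Z[26]=0
i=27: fresh scan; Z[27]=0
i=28: fresh scan; Z[28]=1 grow→box=[28,29)
i=29: fresh scan; Z[29]=0
i=30: fresh scan; Z[30]=2 grow→box=[30,32)
i=31: min(r-i=1, Z[1]=1)=1; Z[31]=2 grow→box=[31,33)
i=32: min(r-i=1, Z[1]=1)=1; Z[32]=1

[33, 1, 0, 0, 2, 2, 2, 1, 0, 0, 1, 0, 0, 1, 0, 1, 0, 0, 0, 0, 1, 0, 0, 0, 0, 0, 0, 0, 1, 0, 2, 2, 1]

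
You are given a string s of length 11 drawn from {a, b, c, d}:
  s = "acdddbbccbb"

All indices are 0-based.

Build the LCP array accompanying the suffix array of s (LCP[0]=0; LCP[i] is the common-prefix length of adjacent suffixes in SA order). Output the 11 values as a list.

[0, 0, 1, 2, 1, 0, 1, 1, 0, 1, 2]

rank→(start, suffix):
  0 → (0, 'acdddbbccbb')
  1 → (10, 'b')
  2 → (9, 'bb')
  3 → (5, 'bbccbb')
  4 → (6, 'bccbb')
  5 → (8, 'cbb')
  6 → (7, 'ccbb')
  7 → (1, 'cdddbbccbb')
  8 → (4, 'dbbccbb')
  9 → (3, 'ddbbccbb')
  10 → (2, 'dddbbccbb')

SA = [0, 10, 9, 5, 6, 8, 7, 1, 4, 3, 2]
i: (SA[i-1],SA[i]) lcp shared
  1: (0,10) 0 ''
  2: (10,9) 1 'b'
  3: (9,5) 2 'bb'
  4: (5,6) 1 'b'
  5: (6,8) 0 ''
  6: (8,7) 1 'c'
  7: (7,1) 1 'c'
  8: (1,4) 0 ''
  9: (4,3) 1 'd'
  10: (3,2) 2 'dd'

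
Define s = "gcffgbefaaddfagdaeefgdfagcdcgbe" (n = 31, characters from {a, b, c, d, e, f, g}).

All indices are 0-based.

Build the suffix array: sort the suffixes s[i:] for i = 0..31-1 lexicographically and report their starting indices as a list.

rank→(start, suffix):
  0 → (8, 'aaddfagdaeefgdfagcdcgbe')
  1 → (9, 'addfagdaeefgdfagcdcgbe')
  2 → (16, 'aeefgdfagcdcgbe')
  3 → (23, 'agcdcgbe')
  4 → (13, 'agdaeefgdfagcdcgbe')
  5 → (29, 'be')
  6 → (5, 'befaaddfagdaeefgdfagcdcgbe')
  7 → (25, 'cdcgbe')
  8 → (1, 'cffgbefaaddfagdaeefgdfagcdcgbe')
  9 → (27, 'cgbe')
  10 → (15, 'daeefgdfagcdcgbe')
  11 → (26, 'dcgbe')
  12 → (10, 'ddfagdaeefgdfagcdcgbe')
  13 → (21, 'dfagcdcgbe')
  14 → (11, 'dfagdaeefgdfagcdcgbe')
  15 → (30, 'e')
  16 → (17, 'eefgdfagcdcgbe')
  17 → (6, 'efaaddfagdaeefgdfagcdcgbe')
  18 → (18, 'efgdfagcdcgbe')
  19 → (7, 'faaddfagdaeefgdfagcdcgbe')
  20 → (22, 'fagcdcgbe')
  21 → (12, 'fagdaeefgdfagcdcgbe')
  22 → (2, 'ffgbefaaddfagdaeefgdfagcdcgbe')
  23 → (3, 'fgbefaaddfagdaeefgdfagcdcgbe')
  24 → (19, 'fgdfagcdcgbe')
  25 → (28, 'gbe')
  26 → (4, 'gbefaaddfagdaeefgdfagcdcgbe')
  27 → (24, 'gcdcgbe')
  28 → (0, 'gcffgbefaaddfagdaeefgdfagcdcgbe')
  29 → (14, 'gdaeefgdfagcdcgbe')
  30 → (20, 'gdfagcdcgbe')

[8, 9, 16, 23, 13, 29, 5, 25, 1, 27, 15, 26, 10, 21, 11, 30, 17, 6, 18, 7, 22, 12, 2, 3, 19, 28, 4, 24, 0, 14, 20]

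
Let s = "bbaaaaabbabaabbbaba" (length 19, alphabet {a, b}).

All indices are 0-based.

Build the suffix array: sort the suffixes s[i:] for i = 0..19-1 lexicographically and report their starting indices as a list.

[18, 2, 3, 4, 5, 11, 16, 9, 6, 12, 17, 1, 10, 15, 8, 0, 14, 7, 13]

rank→(start, suffix):
  0 → (18, 'a')
  1 → (2, 'aaaaabbabaabbbaba')
  2 → (3, 'aaaabbabaabbbaba')
  3 → (4, 'aaabbabaabbbaba')
  4 → (5, 'aabbabaabbbaba')
  5 → (11, 'aabbbaba')
  6 → (16, 'aba')
  7 → (9, 'abaabbbaba')
  8 → (6, 'abbabaabbbaba')
  9 → (12, 'abbbaba')
  10 → (17, 'ba')
  11 → (1, 'baaaaabbabaabbbaba')
  12 → (10, 'baabbbaba')
  13 → (15, 'baba')
  14 → (8, 'babaabbbaba')
  15 → (0, 'bbaaaaabbabaabbbaba')
  16 → (14, 'bbaba')
  17 → (7, 'bbabaabbbaba')
  18 → (13, 'bbbaba')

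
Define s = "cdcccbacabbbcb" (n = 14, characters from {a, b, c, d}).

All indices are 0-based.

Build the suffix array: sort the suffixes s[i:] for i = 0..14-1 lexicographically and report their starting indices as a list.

[8, 6, 13, 5, 9, 10, 11, 7, 12, 4, 3, 2, 0, 1]

rank→(start, suffix):
  0 → (8, 'abbbcb')
  1 → (6, 'acabbbcb')
  2 → (13, 'b')
  3 → (5, 'bacabbbcb')
  4 → (9, 'bbbcb')
  5 → (10, 'bbcb')
  6 → (11, 'bcb')
  7 → (7, 'cabbbcb')
  8 → (12, 'cb')
  9 → (4, 'cbacabbbcb')
  10 → (3, 'ccbacabbbcb')
  11 → (2, 'cccbacabbbcb')
  12 → (0, 'cdcccbacabbbcb')
  13 → (1, 'dcccbacabbbcb')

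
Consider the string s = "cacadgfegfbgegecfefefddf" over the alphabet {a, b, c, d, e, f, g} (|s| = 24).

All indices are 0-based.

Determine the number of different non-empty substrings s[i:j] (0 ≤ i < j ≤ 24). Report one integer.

275

rank→(start, suffix):
  0 → (1, 'acadgfegfbgegecfefefddf')
  1 → (3, 'adgfegfbgegecfefefddf')
  2 → (10, 'bgegecfefefddf')
  3 → (0, 'cacadgfegfbgegecfefefddf')
  4 → (2, 'cadgfegfbgegecfefefddf')
  5 → (15, 'cfefefddf')
  6 → (21, 'ddf')
  7 → (22, 'df')
  8 → (4, 'dgfegfbgegecfefefddf')
  9 → (14, 'ecfefefddf')
  10 → (19, 'efddf')
  11 → (17, 'efefddf')
  12 → (12, 'egecfefefddf')
  13 → (7, 'egfbgegecfefefddf')
  14 → (23, 'f')
  15 → (9, 'fbgegecfefefddf')
  16 → (20, 'fddf')
  17 → (18, 'fefddf')
  18 → (16, 'fefefddf')
  19 → (6, 'fegfbgegecfefefddf')
  20 → (13, 'gecfefefddf')
  21 → (11, 'gegecfefefddf')
  22 → (8, 'gfbgegecfefefddf')
  23 → (5, 'gfegfbgegecfefefddf')

SA = [1, 3, 10, 0, 2, 15, 21, 22, 4, 14, 19, 17, 12, 7, 23, 9, 20, 18, 16, 6, 13, 11, 8, 5]
i: (SA[i-1],SA[i]) lcp shared
  1: (1,3) 1 'a'
  2: (3,10) 0 ''
  3: (10,0) 0 ''
  4: (0,2) 2 'ca'
  5: (2,15) 1 'c'
  6: (15,21) 0 ''
  7: (21,22) 1 'd'
  8: (22,4) 1 'd'
  9: (4,14) 0 ''
  10: (14,19) 1 'e'
  11: (19,17) 2 'ef'
  12: (17,12) 1 'e'
  13: (12,7) 2 'eg'
  14: (7,23) 0 ''
  15: (23,9) 1 'f'
  16: (9,20) 1 'f'
  17: (20,18) 1 'f'
  18: (18,16) 3 'fef'
  19: (16,6) 2 'fe'
  20: (6,13) 0 ''
  21: (13,11) 2 'ge'
  22: (11,8) 1 'g'
  23: (8,5) 2 'gf'

n(n+1)/2 = 24·25/2 = 300
Σ LCP = 0 + 1 + 0 + 0 + 2 + 1 + 0 + 1 + 1 + 0 + 1 + 2 + 1 + 2 + 0 + 1 + 1 + 1 + 3 + 2 + 0 + 2 + 1 + 2 = 25
distinct = 300 − 25 = 275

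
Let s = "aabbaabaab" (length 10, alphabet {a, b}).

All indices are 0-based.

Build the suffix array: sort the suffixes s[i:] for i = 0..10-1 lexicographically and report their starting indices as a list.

rank→(start, suffix):
  0 → (7, 'aab')
  1 → (4, 'aabaab')
  2 → (0, 'aabbaabaab')
  3 → (8, 'ab')
  4 → (5, 'abaab')
  5 → (1, 'abbaabaab')
  6 → (9, 'b')
  7 → (6, 'baab')
  8 → (3, 'baabaab')
  9 → (2, 'bbaabaab')

[7, 4, 0, 8, 5, 1, 9, 6, 3, 2]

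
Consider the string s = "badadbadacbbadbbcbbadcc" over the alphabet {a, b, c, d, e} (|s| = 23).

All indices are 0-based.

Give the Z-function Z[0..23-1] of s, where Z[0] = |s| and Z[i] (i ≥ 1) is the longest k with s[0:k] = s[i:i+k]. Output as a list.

[23, 0, 0, 0, 0, 4, 0, 0, 0, 0, 1, 3, 0, 0, 1, 1, 0, 1, 3, 0, 0, 0, 0]

Z[0]=23
i=1: i≥r, start 0; Z[1]=0
i=2: i≥r, start 0; Z[2]=0
i=3: i≥r, start 0; Z[3]=0
i=4: i≥r, start 0; Z[4]=0
i=5: i≥r, start 0; Z[5]=4 grow→box=[5,9)
i=6: min(r-i=3, Z[1]=0)=0; Z[6]=0
i=7: min(r-i=2, Z[2]=0)=0; Z[7]=0
i=8: min(r-i=1, Z[3]=0)=0; Z[8]=0
i=9: i≥r, start 0; Z[9]=0
i=10: i≥r, start 0; Z[10]=1 grow→box=[10,11)
i=11: i≥r, start 0; Z[11]=3 grow→box=[11,14)
i=12: min(r-i=2, Z[1]=0)=0; Z[12]=0
i=13: min(r-i=1, Z[2]=0)=0; Z[13]=0
i=14: i≥r, start 0; Z[14]=1 grow→box=[14,15)
i=15: i≥r, start 0; Z[15]=1 grow→box=[15,16)
i=16: i≥r, start 0; Z[16]=0
i=17: i≥r, start 0; Z[17]=1 grow→box=[17,18)
i=18: i≥r, start 0; Z[18]=3 grow→box=[18,21)
i=19: min(r-i=2, Z[1]=0)=0; Z[19]=0
i=20: min(r-i=1, Z[2]=0)=0; Z[20]=0
i=21: i≥r, start 0; Z[21]=0
i=22: i≥r, start 0; Z[22]=0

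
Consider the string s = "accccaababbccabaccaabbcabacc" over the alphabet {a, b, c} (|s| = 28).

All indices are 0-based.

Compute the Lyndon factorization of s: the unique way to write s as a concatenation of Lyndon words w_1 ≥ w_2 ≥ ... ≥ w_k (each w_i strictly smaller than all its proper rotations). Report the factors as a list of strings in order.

["acccc", "aababbccabaccaabbcabacc"]

emit factor 1: 'acccc' (i=0, period=5)
emit factor 2: 'aababbccabaccaabbcabacc' (i=5, period=23)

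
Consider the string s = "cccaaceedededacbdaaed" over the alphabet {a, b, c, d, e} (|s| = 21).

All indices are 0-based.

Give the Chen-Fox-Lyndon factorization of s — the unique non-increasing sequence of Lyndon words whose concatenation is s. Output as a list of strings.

["c", "c", "c", "aaceedededacbdaaed"]

emit factor 1: 'c' (i=0, period=1)
emit factor 2: 'c' (i=1, period=1)
emit factor 3: 'c' (i=2, period=1)
emit factor 4: 'aaceedededacbdaaed' (i=3, period=18)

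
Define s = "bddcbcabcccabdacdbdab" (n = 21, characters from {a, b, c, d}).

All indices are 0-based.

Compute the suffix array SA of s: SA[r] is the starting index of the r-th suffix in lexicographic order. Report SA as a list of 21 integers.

[19, 6, 11, 14, 20, 4, 7, 17, 12, 0, 5, 10, 3, 9, 8, 15, 18, 13, 16, 2, 1]

sorted suffixes:
  #0 SA[0]=19  'ab'
  #1 SA[1]=6  'abcccabdacdbdab'
  #2 SA[2]=11  'abdacdbdab'
  #3 SA[3]=14  'acdbdab'
  #4 SA[4]=20  'b'
  #5 SA[5]=4  'bcabcccabdacdbdab'
  #6 SA[6]=7  'bcccabdacdbdab'
  #7 SA[7]=17  'bdab'
  #8 SA[8]=12  'bdacdbdab'
  #9 SA[9]=0  'bddcbcabcccabdacdbdab'
  #10 SA[10]=5  'cabcccabdacdbdab'
  #11 SA[11]=10  'cabdacdbdab'
  #12 SA[12]=3  'cbcabcccabdacdbdab'
  #13 SA[13]=9  'ccabdacdbdab'
  #14 SA[14]=8  'cccabdacdbdab'
  #15 SA[15]=15  'cdbdab'
  #16 SA[16]=18  'dab'
  #17 SA[17]=13  'dacdbdab'
  #18 SA[18]=16  'dbdab'
  #19 SA[19]=2  'dcbcabcccabdacdbdab'
  #20 SA[20]=1  'ddcbcabcccabdacdbdab'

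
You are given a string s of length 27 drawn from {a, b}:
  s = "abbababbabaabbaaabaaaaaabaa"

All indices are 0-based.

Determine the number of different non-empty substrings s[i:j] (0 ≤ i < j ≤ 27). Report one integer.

rank→(start, suffix):
  0 → (26, 'a')
  1 → (25, 'aa')
  2 → (18, 'aaaaaabaa')
  3 → (19, 'aaaaabaa')
  4 → (20, 'aaaabaa')
  5 → (21, 'aaabaa')
  6 → (14, 'aaabaaaaaabaa')
  7 → (22, 'aabaa')
  8 → (15, 'aabaaaaaabaa')
  9 → (10, 'aabbaaabaaaaaabaa')
  10 → (23, 'abaa')
  11 → (16, 'abaaaaaabaa')
  12 → (8, 'abaabbaaabaaaaaabaa')
  13 → (3, 'ababbabaabbaaabaaaaaabaa')
  14 → (11, 'abbaaabaaaaaabaa')
  15 → (5, 'abbabaabbaaabaaaaaabaa')
  16 → (0, 'abbababbabaabbaaabaaaaaabaa')
  17 → (24, 'baa')
  18 → (17, 'baaaaaabaa')
  19 → (13, 'baaabaaaaaabaa')
  20 → (9, 'baabbaaabaaaaaabaa')
  21 → (7, 'babaabbaaabaaaaaabaa')
  22 → (2, 'bababbabaabbaaabaaaaaabaa')
  23 → (4, 'babbabaabbaaabaaaaaabaa')
  24 → (12, 'bbaaabaaaaaabaa')
  25 → (6, 'bbabaabbaaabaaaaaabaa')
  26 → (1, 'bbababbabaabbaaabaaaaaabaa')

SA = [26, 25, 18, 19, 20, 21, 14, 22, 15, 10, 23, 16, 8, 3, 11, 5, 0, 24, 17, 13, 9, 7, 2, 4, 12, 6, 1]
i: (SA[i-1],SA[i]) lcp shared
  1: (26,25) 1 'a'
  2: (25,18) 2 'aa'
  3: (18,19) 5 'aaaaa'
  4: (19,20) 4 'aaaa'
  5: (20,21) 3 'aaa'
  6: (21,14) 6 'aaabaa'
  7: (14,22) 2 'aa'
  8: (22,15) 5 'aabaa'
  9: (15,10) 3 'aab'
  10: (10,23) 1 'a'
  11: (23,16) 4 'abaa'
  12: (16,8) 4 'abaa'
  13: (8,3) 3 'aba'
  14: (3,11) 2 'ab'
  15: (11,5) 4 'abba'
  16: (5,0) 6 'abbaba'
  17: (0,24) 0 ''
  18: (24,17) 3 'baa'
  19: (17,13) 4 'baaa'
  20: (13,9) 3 'baa'
  21: (9,7) 2 'ba'
  22: (7,2) 4 'baba'
  23: (2,4) 3 'bab'
  24: (4,12) 1 'b'
  25: (12,6) 3 'bba'
  26: (6,1) 5 'bbaba'

n(n+1)/2 = 27·28/2 = 378
Σ LCP = 0 + 1 + 2 + 5 + 4 + 3 + 6 + 2 + 5 + 3 + 1 + 4 + 4 + 3 + 2 + 4 + 6 + 0 + 3 + 4 + 3 + 2 + 4 + 3 + 1 + 3 + 5 = 83
distinct = 378 − 83 = 295

295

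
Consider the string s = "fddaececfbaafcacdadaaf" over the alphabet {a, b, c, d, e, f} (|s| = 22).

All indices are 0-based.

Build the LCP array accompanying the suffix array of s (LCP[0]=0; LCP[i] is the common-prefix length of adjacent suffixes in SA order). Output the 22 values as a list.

[0, 3, 1, 1, 1, 1, 2, 0, 0, 1, 1, 1, 0, 2, 2, 1, 0, 2, 0, 1, 1, 1]

rank | idx | suffix
   0 |  19 | aaf
   1 |  10 | aafcacdadaaf
   2 |  14 | acdadaaf
   3 |  17 | adaaf
   4 |   3 | aececfbaafcacdadaaf
   5 |  20 | af
   6 |  11 | afcacdadaaf
   7 |   9 | baafcacdadaaf
   8 |  13 | cacdadaaf
   9 |  15 | cdadaaf
  10 |   5 | cecfbaafcacdadaaf
  11 |   7 | cfbaafcacdadaaf
  12 |  18 | daaf
  13 |  16 | dadaaf
  14 |   2 | daececfbaafcacdadaaf
  15 |   1 | ddaececfbaafcacdadaaf
  16 |   4 | ececfbaafcacdadaaf
  17 |   6 | ecfbaafcacdadaaf
  18 |  21 | f
  19 |   8 | fbaafcacdadaaf
  20 |  12 | fcacdadaaf
  21 |   0 | fddaececfbaafcacdadaaf

SA = [19, 10, 14, 17, 3, 20, 11, 9, 13, 15, 5, 7, 18, 16, 2, 1, 4, 6, 21, 8, 12, 0]
rank  pair      lcp
   1  s[19:],s[10:]  3  'aaf'
   2  s[10:],s[14:]  1  'a'
   3  s[14:],s[17:]  1  'a'
   4  s[17:],s[3:]  1  'a'
   5  s[3:],s[20:]  1  'a'
   6  s[20:],s[11:]  2  'af'
   7  s[11:],s[9:]  0  ''
   8  s[9:],s[13:]  0  ''
   9  s[13:],s[15:]  1  'c'
  10  s[15:],s[5:]  1  'c'
  11  s[5:],s[7:]  1  'c'
  12  s[7:],s[18:]  0  ''
  13  s[18:],s[16:]  2  'da'
  14  s[16:],s[2:]  2  'da'
  15  s[2:],s[1:]  1  'd'
  16  s[1:],s[4:]  0  ''
  17  s[4:],s[6:]  2  'ec'
  18  s[6:],s[21:]  0  ''
  19  s[21:],s[8:]  1  'f'
  20  s[8:],s[12:]  1  'f'
  21  s[12:],s[0:]  1  'f'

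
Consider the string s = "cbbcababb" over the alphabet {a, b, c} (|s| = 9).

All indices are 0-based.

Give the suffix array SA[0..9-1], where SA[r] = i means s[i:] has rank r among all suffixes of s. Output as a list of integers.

[4, 6, 8, 5, 7, 1, 2, 3, 0]

sorted suffixes:
  #0 SA[0]=4  'ababb'
  #1 SA[1]=6  'abb'
  #2 SA[2]=8  'b'
  #3 SA[3]=5  'babb'
  #4 SA[4]=7  'bb'
  #5 SA[5]=1  'bbcababb'
  #6 SA[6]=2  'bcababb'
  #7 SA[7]=3  'cababb'
  #8 SA[8]=0  'cbbcababb'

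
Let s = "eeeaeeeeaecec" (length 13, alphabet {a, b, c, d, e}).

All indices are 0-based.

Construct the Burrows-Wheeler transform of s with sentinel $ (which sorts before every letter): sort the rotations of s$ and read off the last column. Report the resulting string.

ceeeeeecaeee$a

rank  rotation        last
    0  $eeeaeeeeaecec  c
    1  aecec$eeeaeeee  e
    2  aeeeeaecec$eee  e
    3  c$eeeaeeeeaece  e
    4  cec$eeeaeeeeae  e
    5  eaecec$eeeaeee  e
    6  eaeeeeaecec$ee  e
    7  ec$eeeaeeeeaec  c
    8  ecec$eeeaeeeea  a
    9  eeaecec$eeeaee  e
   10  eeaeeeeaecec$e  e
   11  eeeaecec$eeeae  e
   12  eeeaeeeeaecec$  $
   13  eeeeaecec$eeea  a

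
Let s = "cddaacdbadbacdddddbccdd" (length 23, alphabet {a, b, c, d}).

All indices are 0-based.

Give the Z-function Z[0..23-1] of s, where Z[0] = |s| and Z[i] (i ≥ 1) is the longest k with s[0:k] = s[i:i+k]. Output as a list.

Z[0]=23
i=1: fresh scan; Z[1]=0
i=2: fresh scan; Z[2]=0
i=3: fresh scan; Z[3]=0
i=4: fresh scan; Z[4]=0
i=5: fresh scan; Z[5]=2 grow→box=[5,7)
i=6: min(r-i=1, Z[1]=0)=0; Z[6]=0
i=7: fresh scan; Z[7]=0
i=8: fresh scan; Z[8]=0
i=9: fresh scan; Z[9]=0
i=10: fresh scan; Z[10]=0
i=11: fresh scan; Z[11]=0
i=12: fresh scan; Z[12]=3 grow→box=[12,15)
i=13: min(r-i=2, Z[1]=0)=0; Z[13]=0
i=14: min(r-i=1, Z[2]=0)=0; Z[14]=0
i=15: fresh scan; Z[15]=0
i=16: fresh scan; Z[16]=0
i=17: fresh scan; Z[17]=0
i=18: fresh scan; Z[18]=0
i=19: fresh scan; Z[19]=1 grow→box=[19,20)
i=20: fresh scan; Z[20]=3 grow→box=[20,23)
i=21: min(r-i=2, Z[1]=0)=0; Z[21]=0
i=22: min(r-i=1, Z[2]=0)=0; Z[22]=0

[23, 0, 0, 0, 0, 2, 0, 0, 0, 0, 0, 0, 3, 0, 0, 0, 0, 0, 0, 1, 3, 0, 0]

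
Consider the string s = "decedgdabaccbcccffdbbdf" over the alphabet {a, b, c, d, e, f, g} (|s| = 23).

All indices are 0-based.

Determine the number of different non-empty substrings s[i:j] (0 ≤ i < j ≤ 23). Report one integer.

rank | idx | suffix
   0 |   7 | abaccbcccffdbbdf
   1 |   9 | accbcccffdbbdf
   2 |   8 | baccbcccffdbbdf
   3 |  19 | bbdf
   4 |  12 | bcccffdbbdf
   5 |  20 | bdf
   6 |  11 | cbcccffdbbdf
   7 |  10 | ccbcccffdbbdf
   8 |  13 | cccffdbbdf
   9 |  14 | ccffdbbdf
  10 |   2 | cedgdabaccbcccffdbbdf
  11 |  15 | cffdbbdf
  12 |   6 | dabaccbcccffdbbdf
  13 |  18 | dbbdf
  14 |   0 | decedgdabaccbcccffdbbdf
  15 |  21 | df
  16 |   4 | dgdabaccbcccffdbbdf
  17 |   1 | ecedgdabaccbcccffdbbdf
  18 |   3 | edgdabaccbcccffdbbdf
  19 |  22 | f
  20 |  17 | fdbbdf
  21 |  16 | ffdbbdf
  22 |   5 | gdabaccbcccffdbbdf

SA = [7, 9, 8, 19, 12, 20, 11, 10, 13, 14, 2, 15, 6, 18, 0, 21, 4, 1, 3, 22, 17, 16, 5]
[i] adj suffixes → lcp
  [1] 7/9 → 1 ('a')
  [2] 9/8 → 0 ('')
  [3] 8/19 → 1 ('b')
  [4] 19/12 → 1 ('b')
  [5] 12/20 → 1 ('b')
  [6] 20/11 → 0 ('')
  [7] 11/10 → 1 ('c')
  [8] 10/13 → 2 ('cc')
  [9] 13/14 → 2 ('cc')
  [10] 14/2 → 1 ('c')
  [11] 2/15 → 1 ('c')
  [12] 15/6 → 0 ('')
  [13] 6/18 → 1 ('d')
  [14] 18/0 → 1 ('d')
  [15] 0/21 → 1 ('d')
  [16] 21/4 → 1 ('d')
  [17] 4/1 → 0 ('')
  [18] 1/3 → 1 ('e')
  [19] 3/22 → 0 ('')
  [20] 22/17 → 1 ('f')
  [21] 17/16 → 1 ('f')
  [22] 16/5 → 0 ('')

n(n+1)/2 = 23·24/2 = 276
Σ LCP = 0 + 1 + 0 + 1 + 1 + 1 + 0 + 1 + 2 + 2 + 1 + 1 + 0 + 1 + 1 + 1 + 1 + 0 + 1 + 0 + 1 + 1 + 0 = 18
distinct = 276 − 18 = 258

258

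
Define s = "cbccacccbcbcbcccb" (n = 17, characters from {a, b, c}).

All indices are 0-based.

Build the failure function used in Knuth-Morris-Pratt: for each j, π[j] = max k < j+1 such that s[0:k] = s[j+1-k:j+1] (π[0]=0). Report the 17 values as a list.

π[0] = 0
j=1 s[j]='b': π[1]=0 (border '')
j=2 s[j]='c': π[2]=1 (border 'c')
j=3 s[j]='c': k: 1→0; π[3]=1 (border 'c')
j=4 s[j]='a': k: 1→0; π[4]=0 (border '')
j=5 s[j]='c': π[5]=1 (border 'c')
j=6 s[j]='c': k: 1→0; π[6]=1 (border 'c')
j=7 s[j]='c': k: 1→0; π[7]=1 (border 'c')
j=8 s[j]='b': π[8]=2 (border 'cb')
j=9 s[j]='c': π[9]=3 (border 'cbc')
j=10 s[j]='b': k: 3→1; π[10]=2 (border 'cb')
j=11 s[j]='c': π[11]=3 (border 'cbc')
j=12 s[j]='b': k: 3→1; π[12]=2 (border 'cb')
j=13 s[j]='c': π[13]=3 (border 'cbc')
j=14 s[j]='c': π[14]=4 (border 'cbcc')
j=15 s[j]='c': k: 4→1→0; π[15]=1 (border 'c')
j=16 s[j]='b': π[16]=2 (border 'cb')

[0, 0, 1, 1, 0, 1, 1, 1, 2, 3, 2, 3, 2, 3, 4, 1, 2]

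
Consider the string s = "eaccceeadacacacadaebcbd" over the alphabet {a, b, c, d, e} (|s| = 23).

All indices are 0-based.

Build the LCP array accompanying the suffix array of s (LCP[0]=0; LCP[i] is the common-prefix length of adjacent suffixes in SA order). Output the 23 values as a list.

sorted suffixes:
  #0 SA[0]=9  'acacacadaebcbd'
  #1 SA[1]=11  'acacadaebcbd'
  #2 SA[2]=13  'acadaebcbd'
  #3 SA[3]=1  'accceeadacacacadaebcbd'
  #4 SA[4]=7  'adacacacadaebcbd'
  #5 SA[5]=15  'adaebcbd'
  #6 SA[6]=17  'aebcbd'
  #7 SA[7]=19  'bcbd'
  #8 SA[8]=21  'bd'
  #9 SA[9]=10  'cacacadaebcbd'
  #10 SA[10]=12  'cacadaebcbd'
  #11 SA[11]=14  'cadaebcbd'
  #12 SA[12]=20  'cbd'
  #13 SA[13]=2  'ccceeadacacacadaebcbd'
  #14 SA[14]=3  'cceeadacacacadaebcbd'
  #15 SA[15]=4  'ceeadacacacadaebcbd'
  #16 SA[16]=22  'd'
  #17 SA[17]=8  'dacacacadaebcbd'
  #18 SA[18]=16  'daebcbd'
  #19 SA[19]=0  'eaccceeadacacacadaebcbd'
  #20 SA[20]=6  'eadacacacadaebcbd'
  #21 SA[21]=18  'ebcbd'
  #22 SA[22]=5  'eeadacacacadaebcbd'

SA = [9, 11, 13, 1, 7, 15, 17, 19, 21, 10, 12, 14, 20, 2, 3, 4, 22, 8, 16, 0, 6, 18, 5]
i: (SA[i-1],SA[i]) lcp shared
  1: (9,11) 5 'acaca'
  2: (11,13) 3 'aca'
  3: (13,1) 2 'ac'
  4: (1,7) 1 'a'
  5: (7,15) 3 'ada'
  6: (15,17) 1 'a'
  7: (17,19) 0 ''
  8: (19,21) 1 'b'
  9: (21,10) 0 ''
  10: (10,12) 4 'caca'
  11: (12,14) 2 'ca'
  12: (14,20) 1 'c'
  13: (20,2) 1 'c'
  14: (2,3) 2 'cc'
  15: (3,4) 1 'c'
  16: (4,22) 0 ''
  17: (22,8) 1 'd'
  18: (8,16) 2 'da'
  19: (16,0) 0 ''
  20: (0,6) 2 'ea'
  21: (6,18) 1 'e'
  22: (18,5) 1 'e'

[0, 5, 3, 2, 1, 3, 1, 0, 1, 0, 4, 2, 1, 1, 2, 1, 0, 1, 2, 0, 2, 1, 1]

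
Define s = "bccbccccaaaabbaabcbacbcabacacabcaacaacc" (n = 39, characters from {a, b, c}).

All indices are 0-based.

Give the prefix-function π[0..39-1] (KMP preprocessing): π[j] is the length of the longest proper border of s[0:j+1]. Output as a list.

[0, 0, 0, 1, 2, 3, 0, 0, 0, 0, 0, 0, 1, 1, 0, 0, 1, 2, 1, 0, 0, 1, 2, 0, 1, 0, 0, 0, 0, 0, 1, 2, 0, 0, 0, 0, 0, 0, 0]

π[0] = 0
j=1 s[j]='c': π[1]=0 (border '')
j=2 s[j]='c': π[2]=0 (border '')
j=3 s[j]='b': π[3]=1 (border 'b')
j=4 s[j]='c': π[4]=2 (border 'bc')
j=5 s[j]='c': π[5]=3 (border 'bcc')
j=6 s[j]='c': k: 3→0; π[6]=0 (border '')
j=7 s[j]='c': π[7]=0 (border '')
j=8 s[j]='a': π[8]=0 (border '')
j=9 s[j]='a': π[9]=0 (border '')
j=10 s[j]='a': π[10]=0 (border '')
j=11 s[j]='a': π[11]=0 (border '')
j=12 s[j]='b': π[12]=1 (border 'b')
j=13 s[j]='b': k: 1→0; π[13]=1 (border 'b')
j=14 s[j]='a': k: 1→0; π[14]=0 (border '')
j=15 s[j]='a': π[15]=0 (border '')
j=16 s[j]='b': π[16]=1 (border 'b')
j=17 s[j]='c': π[17]=2 (border 'bc')
j=18 s[j]='b': k: 2→0; π[18]=1 (border 'b')
j=19 s[j]='a': k: 1→0; π[19]=0 (border '')
j=20 s[j]='c': π[20]=0 (border '')
j=21 s[j]='b': π[21]=1 (border 'b')
j=22 s[j]='c': π[22]=2 (border 'bc')
j=23 s[j]='a': k: 2→0; π[23]=0 (border '')
j=24 s[j]='b': π[24]=1 (border 'b')
j=25 s[j]='a': k: 1→0; π[25]=0 (border '')
j=26 s[j]='c': π[26]=0 (border '')
j=27 s[j]='a': π[27]=0 (border '')
j=28 s[j]='c': π[28]=0 (border '')
j=29 s[j]='a': π[29]=0 (border '')
j=30 s[j]='b': π[30]=1 (border 'b')
j=31 s[j]='c': π[31]=2 (border 'bc')
j=32 s[j]='a': k: 2→0; π[32]=0 (border '')
j=33 s[j]='a': π[33]=0 (border '')
j=34 s[j]='c': π[34]=0 (border '')
j=35 s[j]='a': π[35]=0 (border '')
j=36 s[j]='a': π[36]=0 (border '')
j=37 s[j]='c': π[37]=0 (border '')
j=38 s[j]='c': π[38]=0 (border '')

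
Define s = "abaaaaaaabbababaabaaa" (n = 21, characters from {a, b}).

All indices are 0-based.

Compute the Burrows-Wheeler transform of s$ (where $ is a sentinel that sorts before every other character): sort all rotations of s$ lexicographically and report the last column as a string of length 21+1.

aaabbaaaabaa$bbaaaaaba

rank  rotation                last
    0  $abaaaaaaabbababaabaaa  a
    1  a$abaaaaaaabbababaabaa  a
    2  aa$abaaaaaaabbababaaba  a
    3  aaa$abaaaaaaabbababaab  b
    4  aaaaaaabbababaabaaa$ab  b
    5  aaaaaabbababaabaaa$aba  a
    6  aaaaabbababaabaaa$abaa  a
    7  aaaabbababaabaaa$abaaa  a
    8  aaabbababaabaaa$abaaaa  a
    9  aabaaa$abaaaaaaabbabab  b
   10  aabbababaabaaa$abaaaaa  a
   11  abaaa$abaaaaaaabbababa  a
   12  abaaaaaaabbababaabaaa$  $
   13  abaabaaa$abaaaaaaabbab  b
   14  ababaabaaa$abaaaaaaabb  b
   15  abbababaabaaa$abaaaaaa  a
   16  baaa$abaaaaaaabbababaa  a
   17  baaaaaaabbababaabaaa$a  a
   18  baabaaa$abaaaaaaabbaba  a
   19  babaabaaa$abaaaaaaabba  a
   20  bababaabaaa$abaaaaaaab  b
   21  bbababaabaaa$abaaaaaaa  a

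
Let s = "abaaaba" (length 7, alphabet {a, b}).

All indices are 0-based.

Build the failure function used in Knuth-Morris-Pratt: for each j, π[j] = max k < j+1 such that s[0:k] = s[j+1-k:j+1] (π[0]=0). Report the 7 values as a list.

[0, 0, 1, 1, 1, 2, 3]

π[0] = 0
j=1 s[j]='b': π[1]=0 (border '')
j=2 s[j]='a': π[2]=1 (border 'a')
j=3 s[j]='a': k: 1→0; π[3]=1 (border 'a')
j=4 s[j]='a': k: 1→0; π[4]=1 (border 'a')
j=5 s[j]='b': π[5]=2 (border 'ab')
j=6 s[j]='a': π[6]=3 (border 'aba')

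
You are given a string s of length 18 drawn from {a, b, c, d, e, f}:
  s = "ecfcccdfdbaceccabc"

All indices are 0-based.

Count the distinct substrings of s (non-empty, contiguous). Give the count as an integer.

rank | idx | suffix
   0 |  15 | abc
   1 |  10 | aceccabc
   2 |   9 | baceccabc
   3 |  16 | bc
   4 |  17 | c
   5 |  14 | cabc
   6 |  13 | ccabc
   7 |   3 | cccdfdbaceccabc
   8 |   4 | ccdfdbaceccabc
   9 |   5 | cdfdbaceccabc
  10 |  11 | ceccabc
  11 |   1 | cfcccdfdbaceccabc
  12 |   8 | dbaceccabc
  13 |   6 | dfdbaceccabc
  14 |  12 | eccabc
  15 |   0 | ecfcccdfdbaceccabc
  16 |   2 | fcccdfdbaceccabc
  17 |   7 | fdbaceccabc

SA = [15, 10, 9, 16, 17, 14, 13, 3, 4, 5, 11, 1, 8, 6, 12, 0, 2, 7]
i: (SA[i-1],SA[i]) lcp shared
  1: (15,10) 1 'a'
  2: (10,9) 0 ''
  3: (9,16) 1 'b'
  4: (16,17) 0 ''
  5: (17,14) 1 'c'
  6: (14,13) 1 'c'
  7: (13,3) 2 'cc'
  8: (3,4) 2 'cc'
  9: (4,5) 1 'c'
  10: (5,11) 1 'c'
  11: (11,1) 1 'c'
  12: (1,8) 0 ''
  13: (8,6) 1 'd'
  14: (6,12) 0 ''
  15: (12,0) 2 'ec'
  16: (0,2) 0 ''
  17: (2,7) 1 'f'

n(n+1)/2 = 18·19/2 = 171
Σ LCP = 0 + 1 + 0 + 1 + 0 + 1 + 1 + 2 + 2 + 1 + 1 + 1 + 0 + 1 + 0 + 2 + 0 + 1 = 15
distinct = 171 − 15 = 156

156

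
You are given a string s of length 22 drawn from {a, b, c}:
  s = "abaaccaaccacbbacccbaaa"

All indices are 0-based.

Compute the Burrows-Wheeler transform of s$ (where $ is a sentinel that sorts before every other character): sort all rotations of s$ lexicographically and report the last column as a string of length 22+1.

rank  rotation                 last
    0  $abaaccaaccacbbacccbaaa  a
    1  a$abaaccaaccacbbacccbaa  a
    2  aa$abaaccaaccacbbacccba  a
    3  aaa$abaaccaaccacbbacccb  b
    4  aaccaaccacbbacccbaaa$ab  b
    5  aaccacbbacccbaaa$abaacc  c
    6  abaaccaaccacbbacccbaaa$  $
    7  acbbacccbaaa$abaaccaacc  c
    8  accaaccacbbacccbaaa$aba  a
    9  accacbbacccbaaa$abaacca  a
   10  acccbaaa$abaaccaaccacbb  b
   11  baaa$abaaccaaccacbbaccc  c
   12  baaccaaccacbbacccbaaa$a  a
   13  bacccbaaa$abaaccaaccacb  b
   14  bbacccbaaa$abaaccaaccac  c
   15  caaccacbbacccbaaa$abaac  c
   16  cacbbacccbaaa$abaaccaac  c
   17  cbaaa$abaaccaaccacbbacc  c
   18  cbbacccbaaa$abaaccaacca  a
   19  ccaaccacbbacccbaaa$abaa  a
   20  ccacbbacccbaaa$abaaccaa  a
   21  ccbaaa$abaaccaaccacbbac  c
   22  cccbaaa$abaaccaaccacbba  a

aaabbc$caabcabccccaaaca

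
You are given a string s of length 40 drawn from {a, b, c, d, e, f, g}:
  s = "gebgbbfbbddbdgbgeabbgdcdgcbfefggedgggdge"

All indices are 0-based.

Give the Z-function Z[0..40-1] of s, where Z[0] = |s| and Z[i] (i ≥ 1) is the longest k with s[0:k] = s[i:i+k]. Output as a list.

[40, 0, 0, 1, 0, 0, 0, 0, 0, 0, 0, 0, 0, 1, 0, 2, 0, 0, 0, 0, 1, 0, 0, 0, 1, 0, 0, 0, 0, 0, 1, 2, 0, 0, 1, 1, 1, 0, 2, 0]

Z[0]=40
i=1: fresh scan; Z[1]=0
i=2: fresh scan; Z[2]=0
i=3: fresh scan; Z[3]=1 extend→box=[3,4)
i=4: fresh scan; Z[4]=0
i=5: fresh scan; Z[5]=0
i=6: fresh scan; Z[6]=0
i=7: fresh scan; Z[7]=0
i=8: fresh scan; Z[8]=0
i=9: fresh scan; Z[9]=0
i=10: fresh scan; Z[10]=0
i=11: fresh scan; Z[11]=0
i=12: fresh scan; Z[12]=0
i=13: fresh scan; Z[13]=1 extend→box=[13,14)
i=14: fresh scan; Z[14]=0
i=15: fresh scan; Z[15]=2 extend→box=[15,17)
i=16: min(r-i=1, Z[1]=0)=0; Z[16]=0
i=17: fresh scan; Z[17]=0
i=18: fresh scan; Z[18]=0
i=19: fresh scan; Z[19]=0
i=20: fresh scan; Z[20]=1 extend→box=[20,21)
i=21: fresh scan; Z[21]=0
i=22: fresh scan; Z[22]=0
i=23: fresh scan; Z[23]=0
i=24: fresh scan; Z[24]=1 extend→box=[24,25)
i=25: fresh scan; Z[25]=0
i=26: fresh scan; Z[26]=0
i=27: fresh scan; Z[27]=0
i=28: fresh scan; Z[28]=0
i=29: fresh scan; Z[29]=0
i=30: fresh scan; Z[30]=1 extend→box=[30,31)
i=31: fresh scan; Z[31]=2 extend→box=[31,33)
i=32: min(r-i=1, Z[1]=0)=0; Z[32]=0
i=33: fresh scan; Z[33]=0
i=34: fresh scan; Z[34]=1 extend→box=[34,35)
i=35: fresh scan; Z[35]=1 extend→box=[35,36)
i=36: fresh scan; Z[36]=1 extend→box=[36,37)
i=37: fresh scan; Z[37]=0
i=38: fresh scan; Z[38]=2 extend→box=[38,40)
i=39: min(r-i=1, Z[1]=0)=0; Z[39]=0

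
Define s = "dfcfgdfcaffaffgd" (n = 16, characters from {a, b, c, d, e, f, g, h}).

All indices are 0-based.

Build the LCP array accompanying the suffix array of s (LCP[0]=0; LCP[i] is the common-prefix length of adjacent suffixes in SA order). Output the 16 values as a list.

[0, 3, 0, 1, 0, 1, 3, 0, 1, 2, 1, 2, 1, 3, 0, 2]

sorted suffixes:
  #0 SA[0]=8  'affaffgd'
  #1 SA[1]=11  'affgd'
  #2 SA[2]=7  'caffaffgd'
  #3 SA[3]=2  'cfgdfcaffaffgd'
  #4 SA[4]=15  'd'
  #5 SA[5]=5  'dfcaffaffgd'
  #6 SA[6]=0  'dfcfgdfcaffaffgd'
  #7 SA[7]=10  'faffgd'
  #8 SA[8]=6  'fcaffaffgd'
  #9 SA[9]=1  'fcfgdfcaffaffgd'
  #10 SA[10]=9  'ffaffgd'
  #11 SA[11]=12  'ffgd'
  #12 SA[12]=13  'fgd'
  #13 SA[13]=3  'fgdfcaffaffgd'
  #14 SA[14]=14  'gd'
  #15 SA[15]=4  'gdfcaffaffgd'

SA = [8, 11, 7, 2, 15, 5, 0, 10, 6, 1, 9, 12, 13, 3, 14, 4]
i: (SA[i-1],SA[i]) lcp shared
  1: (8,11) 3 'aff'
  2: (11,7) 0 ''
  3: (7,2) 1 'c'
  4: (2,15) 0 ''
  5: (15,5) 1 'd'
  6: (5,0) 3 'dfc'
  7: (0,10) 0 ''
  8: (10,6) 1 'f'
  9: (6,1) 2 'fc'
  10: (1,9) 1 'f'
  11: (9,12) 2 'ff'
  12: (12,13) 1 'f'
  13: (13,3) 3 'fgd'
  14: (3,14) 0 ''
  15: (14,4) 2 'gd'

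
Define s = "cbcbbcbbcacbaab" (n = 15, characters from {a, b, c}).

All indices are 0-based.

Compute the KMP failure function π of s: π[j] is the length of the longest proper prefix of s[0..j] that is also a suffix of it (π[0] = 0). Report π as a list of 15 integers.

[0, 0, 1, 2, 0, 1, 2, 0, 1, 0, 1, 2, 0, 0, 0]

π[0] = 0
j=1 s[j]='b': π[1]=0 (border '')
j=2 s[j]='c': π[2]=1 (border 'c')
j=3 s[j]='b': π[3]=2 (border 'cb')
j=4 s[j]='b': k: 2→0; π[4]=0 (border '')
j=5 s[j]='c': π[5]=1 (border 'c')
j=6 s[j]='b': π[6]=2 (border 'cb')
j=7 s[j]='b': k: 2→0; π[7]=0 (border '')
j=8 s[j]='c': π[8]=1 (border 'c')
j=9 s[j]='a': k: 1→0; π[9]=0 (border '')
j=10 s[j]='c': π[10]=1 (border 'c')
j=11 s[j]='b': π[11]=2 (border 'cb')
j=12 s[j]='a': k: 2→0; π[12]=0 (border '')
j=13 s[j]='a': π[13]=0 (border '')
j=14 s[j]='b': π[14]=0 (border '')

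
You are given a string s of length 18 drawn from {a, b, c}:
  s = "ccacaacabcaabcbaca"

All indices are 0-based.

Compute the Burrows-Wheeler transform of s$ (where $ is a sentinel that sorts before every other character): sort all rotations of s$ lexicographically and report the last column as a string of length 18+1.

rank  rotation             last
    0  $ccacaacabcaabcbaca  a
    1  a$ccacaacabcaabcbac  c
    2  aabcbaca$ccacaacabc  c
    3  aacabcaabcbaca$ccac  c
    4  abcaabcbaca$ccacaac  c
    5  abcbaca$ccacaacabca  a
    6  aca$ccacaacabcaabcb  b
    7  acaacabcaabcbaca$cc  c
    8  acabcaabcbaca$ccaca  a
    9  baca$ccacaacabcaabc  c
   10  bcaabcbaca$ccacaaca  a
   11  bcbaca$ccacaacabcaa  a
   12  ca$ccacaacabcaabcba  a
   13  caabcbaca$ccacaacab  b
   14  caacabcaabcbaca$cca  a
   15  cabcaabcbaca$ccacaa  a
   16  cacaacabcaabcbaca$c  c
   17  cbaca$ccacaacabcaab  b
   18  ccacaacabcaabcbaca$  $

accccabcacaaabaacb$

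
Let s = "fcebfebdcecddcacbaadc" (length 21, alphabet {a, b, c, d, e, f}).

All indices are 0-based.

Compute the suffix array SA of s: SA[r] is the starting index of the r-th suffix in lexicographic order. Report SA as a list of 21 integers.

[17, 14, 18, 16, 6, 3, 20, 13, 15, 10, 1, 8, 19, 12, 7, 11, 5, 2, 9, 0, 4]

sorted suffixes:
  #0 SA[0]=17  'aadc'
  #1 SA[1]=14  'acbaadc'
  #2 SA[2]=18  'adc'
  #3 SA[3]=16  'baadc'
  #4 SA[4]=6  'bdcecddcacbaadc'
  #5 SA[5]=3  'bfebdcecddcacbaadc'
  #6 SA[6]=20  'c'
  #7 SA[7]=13  'cacbaadc'
  #8 SA[8]=15  'cbaadc'
  #9 SA[9]=10  'cddcacbaadc'
  #10 SA[10]=1  'cebfebdcecddcacbaadc'
  #11 SA[11]=8  'cecddcacbaadc'
  #12 SA[12]=19  'dc'
  #13 SA[13]=12  'dcacbaadc'
  #14 SA[14]=7  'dcecddcacbaadc'
  #15 SA[15]=11  'ddcacbaadc'
  #16 SA[16]=5  'ebdcecddcacbaadc'
  #17 SA[17]=2  'ebfebdcecddcacbaadc'
  #18 SA[18]=9  'ecddcacbaadc'
  #19 SA[19]=0  'fcebfebdcecddcacbaadc'
  #20 SA[20]=4  'febdcecddcacbaadc'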